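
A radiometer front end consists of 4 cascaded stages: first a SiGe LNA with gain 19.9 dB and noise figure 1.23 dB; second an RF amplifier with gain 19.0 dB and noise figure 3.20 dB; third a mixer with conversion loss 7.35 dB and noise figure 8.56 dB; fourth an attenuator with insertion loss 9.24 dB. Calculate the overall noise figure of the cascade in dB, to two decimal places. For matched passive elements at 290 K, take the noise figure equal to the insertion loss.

1.29 dB

Convert to linear (a loss of L dB is a gain of −L dB): F_i = 10^(NF_i/10), G_i = 10^(G_i,dB/10)
  Stage 1: F_1 = 10^(1.23/10) = 1.327, G_1 = 10^(19.9/10) = 97.72
  Stage 2: F_2 = 10^(3.20/10) = 2.089, G_2 = 10^(19.0/10) = 79.43
  Stage 3: F_3 = 10^(8.56/10) = 7.178, G_3 = 10^(−7.35/10) = 0.1841
  Stage 4: F_4 = 10^(9.24/10) = 8.395, G_4 = 10^(−9.24/10) = 0.1191
Friis cascade:
  F = 1.327 + (2.089 − 1)/97.72 + (7.178 − 1)/7762 + (8.395 − 1)/1429 = 1.345
NF = 10 log₁₀(1.345) = 1.29 dB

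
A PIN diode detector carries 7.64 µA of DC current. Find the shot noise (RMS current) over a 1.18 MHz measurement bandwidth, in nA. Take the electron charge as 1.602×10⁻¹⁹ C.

1.70 nA

I_n = √(2qI·B)
2qI·B = 2 × 1.602×10⁻¹⁹ × 7.64×10⁻⁶ × 1.18×10⁶ = 2.89×10⁻¹⁸ A²
I_n = √(2.89×10⁻¹⁸) = 1.70×10⁻⁹ A = 1.70 nA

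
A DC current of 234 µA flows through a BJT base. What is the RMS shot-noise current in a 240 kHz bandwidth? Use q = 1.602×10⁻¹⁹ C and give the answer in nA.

4.24 nA

I_n = √(2qI·B)
2qI·B = 2 × 1.602×10⁻¹⁹ × 2.34×10⁻⁴ × 2.40×10⁵ = 1.80×10⁻¹⁷ A²
I_n = √(1.80×10⁻¹⁷) = 4.24×10⁻⁹ A = 4.24 nA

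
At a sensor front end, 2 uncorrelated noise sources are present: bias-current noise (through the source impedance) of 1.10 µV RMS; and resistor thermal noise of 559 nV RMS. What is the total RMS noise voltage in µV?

1.23 µV

Uncorrelated sources add in power (mean-square): V_tot = √(ΣV_i²)
V_tot = √[(1.10×10⁻⁶)² + (5.59×10⁻⁷)²] = 1.23×10⁻⁶ V = 1.23 µV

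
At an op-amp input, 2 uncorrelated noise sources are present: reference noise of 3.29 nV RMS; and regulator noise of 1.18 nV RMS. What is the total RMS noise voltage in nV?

Uncorrelated sources add in power (mean-square): V_tot = √(ΣV_i²)
V_tot = √[(3.29×10⁻⁹)² + (1.18×10⁻⁹)²] = 3.50×10⁻⁹ V = 3.50 nV

3.50 nV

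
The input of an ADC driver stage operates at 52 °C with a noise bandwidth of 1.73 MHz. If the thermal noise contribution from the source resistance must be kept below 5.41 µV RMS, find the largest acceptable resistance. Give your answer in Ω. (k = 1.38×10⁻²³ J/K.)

T = 52 °C + 273.15 = 325.15 K
Johnson–Nyquist: V_n = √(4kTRB) ⇒ R = V_n² / (4kTB)
4kTB = 4 × 1.38×10⁻²³ × 325.15 × 1.73×10⁶ = 3.11×10⁻¹⁴
R = (5.41×10⁻⁶)² / 3.11×10⁻¹⁴ = 9.43×10² Ω = 943 Ω

943 Ω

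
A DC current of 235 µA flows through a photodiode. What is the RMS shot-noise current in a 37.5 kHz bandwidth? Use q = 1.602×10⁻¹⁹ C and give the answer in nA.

I_n = √(2qI·B)
2qI·B = 2 × 1.602×10⁻¹⁹ × 2.35×10⁻⁴ × 3.75×10⁴ = 2.82×10⁻¹⁸ A²
I_n = √(2.82×10⁻¹⁸) = 1.68×10⁻⁹ A = 1.68 nA

1.68 nA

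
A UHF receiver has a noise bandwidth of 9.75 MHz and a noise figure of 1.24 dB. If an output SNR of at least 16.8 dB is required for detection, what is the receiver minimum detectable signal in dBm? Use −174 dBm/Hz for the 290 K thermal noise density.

−86.1 dBm

Sensitivity = −174 + 10 log₁₀(B) + NF + SNR_min
= −174 + 69.89 + 1.24 + 16.8
= −86.07 dBm → −86.1 dBm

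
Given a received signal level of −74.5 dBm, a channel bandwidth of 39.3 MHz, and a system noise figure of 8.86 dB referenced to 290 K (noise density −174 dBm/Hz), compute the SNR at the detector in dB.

14.7 dB

Noise floor: N = −174 + 10 log₁₀(B) + NF
10 log₁₀(3.93×10⁷) = 75.94 dB
N = −174 + 75.94 + 8.86 = −89.20 dBm
SNR = P_sig − N = −74.5 − (−89.20) = 14.70 dB → 14.7 dB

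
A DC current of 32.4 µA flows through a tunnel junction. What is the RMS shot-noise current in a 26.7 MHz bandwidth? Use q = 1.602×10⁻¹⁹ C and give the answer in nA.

16.6 nA

I_n = √(2qI·B)
2qI·B = 2 × 1.602×10⁻¹⁹ × 3.24×10⁻⁵ × 2.67×10⁷ = 2.77×10⁻¹⁶ A²
I_n = √(2.77×10⁻¹⁶) = 1.66×10⁻⁸ A = 16.6 nA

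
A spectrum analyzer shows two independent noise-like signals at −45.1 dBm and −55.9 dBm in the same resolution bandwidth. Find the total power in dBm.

−44.8 dBm

Convert to linear, add, convert back:
P₁ = 3.09×10⁻⁸ W, P₂ = 2.57×10⁻⁹ W
P_tot = 3.35×10⁻⁸ W → 10 log₁₀(P_tot / 10⁻³) = −44.8 dBm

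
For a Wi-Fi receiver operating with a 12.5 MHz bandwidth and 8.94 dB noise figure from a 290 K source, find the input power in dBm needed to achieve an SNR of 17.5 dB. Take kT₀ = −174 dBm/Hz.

Sensitivity = −174 + 10 log₁₀(B) + NF + SNR_min
= −174 + 70.97 + 8.94 + 17.5
= −76.59 dBm → −76.6 dBm

−76.6 dBm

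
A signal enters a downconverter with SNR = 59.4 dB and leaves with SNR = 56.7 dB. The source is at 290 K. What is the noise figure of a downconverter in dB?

2.7 dB

NF (dB) = SNR_in(dB) − SNR_out(dB) when the source is at T₀
NF = 59.4 − 56.7 = 2.7 dB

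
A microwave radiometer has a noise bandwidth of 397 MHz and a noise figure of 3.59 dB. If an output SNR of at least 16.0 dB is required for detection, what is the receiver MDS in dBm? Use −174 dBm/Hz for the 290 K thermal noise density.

−68.4 dBm

Sensitivity = −174 + 10 log₁₀(B) + NF + SNR_min
= −174 + 85.99 + 3.59 + 16.0
= −68.42 dBm → −68.4 dBm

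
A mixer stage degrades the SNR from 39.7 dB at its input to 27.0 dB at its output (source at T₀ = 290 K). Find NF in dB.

12.7 dB

NF (dB) = SNR_in(dB) − SNR_out(dB) when the source is at T₀
NF = 39.7 − 27.0 = 12.7 dB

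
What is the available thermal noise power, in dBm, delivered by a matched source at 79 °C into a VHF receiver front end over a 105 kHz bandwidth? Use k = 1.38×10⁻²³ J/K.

−122.9 dBm

T = 79 °C + 273.15 = 352.15 K
P_n = kTB = 1.38×10⁻²³ × 352.15 × 1.05×10⁵ = 5.10×10⁻¹⁶ W
In dBm: 10 log₁₀(5.10×10⁻¹⁶ / 10⁻³) = −122.9 dBm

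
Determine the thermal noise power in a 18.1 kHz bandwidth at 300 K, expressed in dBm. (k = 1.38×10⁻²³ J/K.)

−131.3 dBm

P_n = kTB = 1.38×10⁻²³ × 300 × 1.81×10⁴ = 7.49×10⁻¹⁷ W
In dBm: 10 log₁₀(7.49×10⁻¹⁷ / 10⁻³) = −131.3 dBm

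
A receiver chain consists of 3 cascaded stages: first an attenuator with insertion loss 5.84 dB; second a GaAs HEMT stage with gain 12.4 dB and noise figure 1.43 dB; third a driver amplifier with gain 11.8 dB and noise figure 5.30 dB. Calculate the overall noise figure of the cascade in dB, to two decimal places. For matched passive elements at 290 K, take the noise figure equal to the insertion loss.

7.68 dB

Convert to linear (a loss of L dB is a gain of −L dB): F_i = 10^(NF_i/10), G_i = 10^(G_i,dB/10)
  Stage 1: F_1 = 10^(5.84/10) = 3.837, G_1 = 10^(−5.84/10) = 0.2606
  Stage 2: F_2 = 10^(1.43/10) = 1.390, G_2 = 10^(12.4/10) = 17.38
  Stage 3: F_3 = 10^(5.30/10) = 3.388, G_3 = 10^(11.8/10) = 15.14
Friis cascade:
  F = 3.837 + (1.390 − 1)/0.2606 + (3.388 − 1)/4.529 = 5.861
NF = 10 log₁₀(5.861) = 7.68 dB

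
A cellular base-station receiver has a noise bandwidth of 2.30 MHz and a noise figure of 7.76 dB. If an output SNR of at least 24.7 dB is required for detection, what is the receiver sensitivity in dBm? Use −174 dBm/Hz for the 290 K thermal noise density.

−77.9 dBm

Sensitivity = −174 + 10 log₁₀(B) + NF + SNR_min
= −174 + 63.62 + 7.76 + 24.7
= −77.92 dBm → −77.9 dBm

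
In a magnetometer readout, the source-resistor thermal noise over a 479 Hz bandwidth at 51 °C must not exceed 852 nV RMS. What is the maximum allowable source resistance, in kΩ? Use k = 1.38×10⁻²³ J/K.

T = 51 °C + 273.15 = 324.15 K
Johnson–Nyquist: V_n = √(4kTRB) ⇒ R = V_n² / (4kTB)
4kTB = 4 × 1.38×10⁻²³ × 324.15 × 4.79×10² = 8.57×10⁻¹⁸
R = (8.52×10⁻⁷)² / 8.57×10⁻¹⁸ = 8.47×10⁴ Ω = 84.7 kΩ

84.7 kΩ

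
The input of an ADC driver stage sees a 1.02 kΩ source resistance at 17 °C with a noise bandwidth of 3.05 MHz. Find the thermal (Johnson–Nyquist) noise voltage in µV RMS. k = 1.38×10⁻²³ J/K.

7.06 µV

T = 17 °C + 273.15 = 290.15 K
V_n = √(4kTRB)
4kTRB = 4 × 1.38×10⁻²³ × 290.15 × 1.02×10³ × 3.05×10⁶ = 4.98×10⁻¹¹ V²
V_n = √(4.98×10⁻¹¹) = 7.06×10⁻⁶ V = 7.06 µV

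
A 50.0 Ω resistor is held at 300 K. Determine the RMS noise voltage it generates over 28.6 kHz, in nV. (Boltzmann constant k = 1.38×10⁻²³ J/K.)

V_n = √(4kTRB)
4kTRB = 4 × 1.38×10⁻²³ × 300 × 5.00×10¹ × 2.86×10⁴ = 2.37×10⁻¹⁴ V²
V_n = √(2.37×10⁻¹⁴) = 1.54×10⁻⁷ V = 154 nV

154 nV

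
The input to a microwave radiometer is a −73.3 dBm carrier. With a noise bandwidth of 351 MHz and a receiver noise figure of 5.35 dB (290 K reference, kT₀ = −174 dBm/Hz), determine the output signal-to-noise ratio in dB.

9.9 dB

Noise floor: N = −174 + 10 log₁₀(B) + NF
10 log₁₀(3.51×10⁸) = 85.45 dB
N = −174 + 85.45 + 5.35 = −83.20 dBm
SNR = P_sig − N = −73.3 − (−83.20) = 9.90 dB → 9.9 dB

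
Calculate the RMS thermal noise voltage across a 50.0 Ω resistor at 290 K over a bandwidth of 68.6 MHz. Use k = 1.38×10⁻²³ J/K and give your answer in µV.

7.41 µV

V_n = √(4kTRB)
4kTRB = 4 × 1.38×10⁻²³ × 290 × 5.00×10¹ × 6.86×10⁷ = 5.49×10⁻¹¹ V²
V_n = √(5.49×10⁻¹¹) = 7.41×10⁻⁶ V = 7.41 µV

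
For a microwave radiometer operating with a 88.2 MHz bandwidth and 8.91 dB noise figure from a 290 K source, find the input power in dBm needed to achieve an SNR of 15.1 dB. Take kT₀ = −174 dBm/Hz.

Sensitivity = −174 + 10 log₁₀(B) + NF + SNR_min
= −174 + 79.45 + 8.91 + 15.1
= −70.54 dBm → −70.5 dBm

−70.5 dBm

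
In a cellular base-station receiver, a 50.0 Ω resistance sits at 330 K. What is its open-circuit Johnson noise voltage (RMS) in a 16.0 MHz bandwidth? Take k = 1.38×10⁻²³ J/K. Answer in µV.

3.82 µV

V_n = √(4kTRB)
4kTRB = 4 × 1.38×10⁻²³ × 330 × 5.00×10¹ × 1.60×10⁷ = 1.46×10⁻¹¹ V²
V_n = √(1.46×10⁻¹¹) = 3.82×10⁻⁶ V = 3.82 µV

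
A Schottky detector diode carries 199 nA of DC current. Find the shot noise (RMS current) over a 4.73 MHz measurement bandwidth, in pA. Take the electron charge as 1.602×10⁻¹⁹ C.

I_n = √(2qI·B)
2qI·B = 2 × 1.602×10⁻¹⁹ × 1.99×10⁻⁷ × 4.73×10⁶ = 3.02×10⁻¹⁹ A²
I_n = √(3.02×10⁻¹⁹) = 5.49×10⁻¹⁰ A = 549 pA

549 pA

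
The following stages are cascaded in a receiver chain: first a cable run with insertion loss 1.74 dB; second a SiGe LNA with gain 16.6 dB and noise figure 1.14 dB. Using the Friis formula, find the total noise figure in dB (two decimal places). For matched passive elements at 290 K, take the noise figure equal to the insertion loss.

Convert to linear (a loss of L dB is a gain of −L dB): F_i = 10^(NF_i/10), G_i = 10^(G_i,dB/10)
  Stage 1: F_1 = 10^(1.74/10) = 1.493, G_1 = 10^(−1.74/10) = 0.6699
  Stage 2: F_2 = 10^(1.14/10) = 1.300, G_2 = 10^(16.6/10) = 45.71
Friis cascade:
  F = 1.493 + (1.300 − 1)/0.6699 = 1.941
NF = 10 log₁₀(1.941) = 2.88 dB

2.88 dB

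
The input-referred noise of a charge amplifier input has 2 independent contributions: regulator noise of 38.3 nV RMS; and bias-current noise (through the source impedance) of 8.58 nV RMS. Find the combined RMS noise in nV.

39.2 nV

Uncorrelated sources add in power (mean-square): V_tot = √(ΣV_i²)
V_tot = √[(3.83×10⁻⁸)² + (8.58×10⁻⁹)²] = 3.92×10⁻⁸ V = 39.2 nV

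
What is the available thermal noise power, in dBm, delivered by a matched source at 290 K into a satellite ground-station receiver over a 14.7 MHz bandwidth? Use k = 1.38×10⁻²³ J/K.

P_n = kTB = 1.38×10⁻²³ × 290 × 1.47×10⁷ = 5.88×10⁻¹⁴ W
In dBm: 10 log₁₀(5.88×10⁻¹⁴ / 10⁻³) = −102.3 dBm

−102.3 dBm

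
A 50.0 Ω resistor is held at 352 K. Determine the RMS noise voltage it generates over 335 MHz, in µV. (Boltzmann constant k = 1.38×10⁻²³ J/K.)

18.0 µV

V_n = √(4kTRB)
4kTRB = 4 × 1.38×10⁻²³ × 352 × 5.00×10¹ × 3.35×10⁸ = 3.25×10⁻¹⁰ V²
V_n = √(3.25×10⁻¹⁰) = 1.80×10⁻⁵ V = 18.0 µV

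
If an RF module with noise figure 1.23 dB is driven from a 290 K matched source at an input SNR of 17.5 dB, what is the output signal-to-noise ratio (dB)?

16.27 dB

By definition F = SNR_in/SNR_out, so in dB: SNR_out = SNR_in − NF
SNR_out = 17.5 − 1.23 = 16.27 dB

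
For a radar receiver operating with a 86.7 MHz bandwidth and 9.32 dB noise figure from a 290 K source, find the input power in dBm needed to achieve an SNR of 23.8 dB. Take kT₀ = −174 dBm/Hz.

Sensitivity = −174 + 10 log₁₀(B) + NF + SNR_min
= −174 + 79.38 + 9.32 + 23.8
= −61.50 dBm → −61.5 dBm

−61.5 dBm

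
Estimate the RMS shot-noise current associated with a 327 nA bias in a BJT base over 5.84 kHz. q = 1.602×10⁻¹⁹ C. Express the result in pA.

24.7 pA

I_n = √(2qI·B)
2qI·B = 2 × 1.602×10⁻¹⁹ × 3.27×10⁻⁷ × 5.84×10³ = 6.12×10⁻²² A²
I_n = √(6.12×10⁻²²) = 2.47×10⁻¹¹ A = 24.7 pA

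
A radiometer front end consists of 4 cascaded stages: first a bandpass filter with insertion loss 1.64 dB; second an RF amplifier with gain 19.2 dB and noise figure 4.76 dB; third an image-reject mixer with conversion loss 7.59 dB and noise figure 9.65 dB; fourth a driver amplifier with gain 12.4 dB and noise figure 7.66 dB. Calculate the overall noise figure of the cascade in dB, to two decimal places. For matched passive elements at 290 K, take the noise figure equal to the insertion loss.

Convert to linear (a loss of L dB is a gain of −L dB): F_i = 10^(NF_i/10), G_i = 10^(G_i,dB/10)
  Stage 1: F_1 = 10^(1.64/10) = 1.459, G_1 = 10^(−1.64/10) = 0.6855
  Stage 2: F_2 = 10^(4.76/10) = 2.992, G_2 = 10^(19.2/10) = 83.18
  Stage 3: F_3 = 10^(9.65/10) = 9.226, G_3 = 10^(−7.59/10) = 0.1742
  Stage 4: F_4 = 10^(7.66/10) = 5.834, G_4 = 10^(12.4/10) = 17.38
Friis cascade:
  F = 1.459 + (2.992 − 1)/0.6855 + (9.226 − 1)/57.02 + (5.834 − 1)/9.931 = 4.996
NF = 10 log₁₀(4.996) = 6.99 dB

6.99 dB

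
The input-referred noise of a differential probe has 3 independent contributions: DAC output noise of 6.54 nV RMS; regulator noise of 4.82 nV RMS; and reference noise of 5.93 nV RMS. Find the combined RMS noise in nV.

Uncorrelated sources add in power (mean-square): V_tot = √(ΣV_i²)
V_tot = √[(6.54×10⁻⁹)² + (4.82×10⁻⁹)² + (5.93×10⁻⁹)²] = 1.01×10⁻⁸ V = 10.1 nV

10.1 nV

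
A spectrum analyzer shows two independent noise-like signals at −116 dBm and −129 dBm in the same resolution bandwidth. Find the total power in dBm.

Convert to linear, add, convert back:
P₁ = 2.51×10⁻¹⁵ W, P₂ = 1.26×10⁻¹⁶ W
P_tot = 2.64×10⁻¹⁵ W → 10 log₁₀(P_tot / 10⁻³) = −115.8 dBm

−115.8 dBm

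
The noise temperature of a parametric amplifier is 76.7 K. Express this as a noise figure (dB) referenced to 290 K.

1.02 dB

F = 1 + T_e/T₀ = 1 + 76.7/290 = 1.26448
NF = 10 log₁₀(1.26448) = 1.02 dB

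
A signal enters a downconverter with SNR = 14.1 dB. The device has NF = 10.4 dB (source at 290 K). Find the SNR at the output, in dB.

By definition F = SNR_in/SNR_out, so in dB: SNR_out = SNR_in − NF
SNR_out = 14.1 − 10.4 = 3.7 dB

3.7 dB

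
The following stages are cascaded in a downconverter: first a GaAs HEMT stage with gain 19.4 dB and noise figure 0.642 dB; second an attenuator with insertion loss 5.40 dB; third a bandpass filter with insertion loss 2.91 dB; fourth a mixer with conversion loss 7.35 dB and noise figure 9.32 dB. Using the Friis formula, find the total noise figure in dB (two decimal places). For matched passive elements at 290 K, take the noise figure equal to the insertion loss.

Convert to linear (a loss of L dB is a gain of −L dB): F_i = 10^(NF_i/10), G_i = 10^(G_i,dB/10)
  Stage 1: F_1 = 10^(0.642/10) = 1.159, G_1 = 10^(19.4/10) = 87.10
  Stage 2: F_2 = 10^(5.40/10) = 3.467, G_2 = 10^(−5.40/10) = 0.2884
  Stage 3: F_3 = 10^(2.91/10) = 1.954, G_3 = 10^(−2.91/10) = 0.5117
  Stage 4: F_4 = 10^(9.32/10) = 8.551, G_4 = 10^(−7.35/10) = 0.1841
Friis cascade:
  F = 1.159 + (3.467 − 1)/87.10 + (1.954 − 1)/25.12 + (8.551 − 1)/12.85 = 1.813
NF = 10 log₁₀(1.813) = 2.58 dB

2.58 dB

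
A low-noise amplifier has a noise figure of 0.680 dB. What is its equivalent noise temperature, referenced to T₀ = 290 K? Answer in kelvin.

F = 10^(0.680/10) = 1.1695
T_e = (F − 1)·T₀ = (1.1695 − 1) × 290 = 49.2 K

49.2 K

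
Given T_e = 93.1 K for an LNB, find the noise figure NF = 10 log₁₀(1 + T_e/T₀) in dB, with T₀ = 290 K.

F = 1 + T_e/T₀ = 1 + 93.1/290 = 1.32103
NF = 10 log₁₀(1.32103) = 1.21 dB

1.21 dB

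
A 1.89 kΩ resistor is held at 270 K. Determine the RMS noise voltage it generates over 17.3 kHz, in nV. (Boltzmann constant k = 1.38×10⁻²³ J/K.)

V_n = √(4kTRB)
4kTRB = 4 × 1.38×10⁻²³ × 270 × 1.89×10³ × 1.73×10⁴ = 4.87×10⁻¹³ V²
V_n = √(4.87×10⁻¹³) = 6.98×10⁻⁷ V = 698 nV

698 nV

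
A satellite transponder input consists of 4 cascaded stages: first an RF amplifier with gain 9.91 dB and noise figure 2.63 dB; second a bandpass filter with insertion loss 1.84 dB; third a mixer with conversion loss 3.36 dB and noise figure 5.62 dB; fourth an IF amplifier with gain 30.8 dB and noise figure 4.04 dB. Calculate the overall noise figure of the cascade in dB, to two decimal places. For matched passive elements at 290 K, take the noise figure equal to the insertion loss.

Convert to linear (a loss of L dB is a gain of −L dB): F_i = 10^(NF_i/10), G_i = 10^(G_i,dB/10)
  Stage 1: F_1 = 10^(2.63/10) = 1.832, G_1 = 10^(9.91/10) = 9.795
  Stage 2: F_2 = 10^(1.84/10) = 1.528, G_2 = 10^(−1.84/10) = 0.6546
  Stage 3: F_3 = 10^(5.62/10) = 3.648, G_3 = 10^(−3.36/10) = 0.4613
  Stage 4: F_4 = 10^(4.04/10) = 2.535, G_4 = 10^(30.8/10) = 1202
Friis cascade:
  F = 1.832 + (1.528 − 1)/9.795 + (3.648 − 1)/6.412 + (2.535 − 1)/2.958 = 2.818
NF = 10 log₁₀(2.818) = 4.50 dB

4.50 dB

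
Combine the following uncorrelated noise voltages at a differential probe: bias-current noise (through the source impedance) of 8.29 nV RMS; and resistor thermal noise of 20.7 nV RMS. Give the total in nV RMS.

22.3 nV

Uncorrelated sources add in power (mean-square): V_tot = √(ΣV_i²)
V_tot = √[(8.29×10⁻⁹)² + (2.07×10⁻⁸)²] = 2.23×10⁻⁸ V = 22.3 nV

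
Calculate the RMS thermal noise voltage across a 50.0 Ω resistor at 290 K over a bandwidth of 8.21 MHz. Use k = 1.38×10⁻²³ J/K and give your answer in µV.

2.56 µV

V_n = √(4kTRB)
4kTRB = 4 × 1.38×10⁻²³ × 290 × 5.00×10¹ × 8.21×10⁶ = 6.57×10⁻¹² V²
V_n = √(6.57×10⁻¹²) = 2.56×10⁻⁶ V = 2.56 µV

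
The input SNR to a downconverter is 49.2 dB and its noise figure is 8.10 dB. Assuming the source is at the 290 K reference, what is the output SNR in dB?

By definition F = SNR_in/SNR_out, so in dB: SNR_out = SNR_in − NF
SNR_out = 49.2 − 8.10 = 41.10 dB

41.10 dB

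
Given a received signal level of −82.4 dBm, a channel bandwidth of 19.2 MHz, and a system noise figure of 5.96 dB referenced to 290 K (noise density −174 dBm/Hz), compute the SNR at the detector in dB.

12.8 dB

Noise floor: N = −174 + 10 log₁₀(B) + NF
10 log₁₀(1.92×10⁷) = 72.83 dB
N = −174 + 72.83 + 5.96 = −95.21 dBm
SNR = P_sig − N = −82.4 − (−95.21) = 12.81 dB → 12.8 dB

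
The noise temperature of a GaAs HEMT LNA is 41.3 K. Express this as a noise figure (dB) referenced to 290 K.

0.578 dB

F = 1 + T_e/T₀ = 1 + 41.3/290 = 1.14241
NF = 10 log₁₀(1.14241) = 0.578 dB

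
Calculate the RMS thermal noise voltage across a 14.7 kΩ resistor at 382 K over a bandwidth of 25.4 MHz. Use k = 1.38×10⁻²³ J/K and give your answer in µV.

V_n = √(4kTRB)
4kTRB = 4 × 1.38×10⁻²³ × 382 × 1.47×10⁴ × 2.54×10⁷ = 7.87×10⁻⁹ V²
V_n = √(7.87×10⁻⁹) = 8.87×10⁻⁵ V = 88.7 µV

88.7 µV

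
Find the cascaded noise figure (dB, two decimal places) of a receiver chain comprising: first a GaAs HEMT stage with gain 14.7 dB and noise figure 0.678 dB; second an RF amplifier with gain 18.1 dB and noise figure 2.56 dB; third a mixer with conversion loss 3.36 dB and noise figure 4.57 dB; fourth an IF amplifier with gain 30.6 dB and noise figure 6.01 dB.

Convert to linear (a loss of L dB is a gain of −L dB): F_i = 10^(NF_i/10), G_i = 10^(G_i,dB/10)
  Stage 1: F_1 = 10^(0.678/10) = 1.169, G_1 = 10^(14.7/10) = 29.51
  Stage 2: F_2 = 10^(2.56/10) = 1.803, G_2 = 10^(18.1/10) = 64.57
  Stage 3: F_3 = 10^(4.57/10) = 2.864, G_3 = 10^(−3.36/10) = 0.4613
  Stage 4: F_4 = 10^(6.01/10) = 3.990, G_4 = 10^(30.6/10) = 1148
Friis cascade:
  F = 1.169 + (1.803 − 1)/29.51 + (2.864 − 1)/1905 + (3.990 − 1)/879.0 = 1.201
NF = 10 log₁₀(1.201) = 0.79 dB

0.79 dB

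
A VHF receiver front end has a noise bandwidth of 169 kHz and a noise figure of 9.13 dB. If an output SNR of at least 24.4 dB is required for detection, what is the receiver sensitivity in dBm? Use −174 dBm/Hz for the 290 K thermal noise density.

Sensitivity = −174 + 10 log₁₀(B) + NF + SNR_min
= −174 + 52.28 + 9.13 + 24.4
= −88.19 dBm → −88.2 dBm

−88.2 dBm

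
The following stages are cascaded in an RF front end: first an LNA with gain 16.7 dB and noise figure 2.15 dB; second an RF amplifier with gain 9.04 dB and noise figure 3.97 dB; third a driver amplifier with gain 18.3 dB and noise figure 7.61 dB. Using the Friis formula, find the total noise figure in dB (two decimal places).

Convert to linear (a loss of L dB is a gain of −L dB): F_i = 10^(NF_i/10), G_i = 10^(G_i,dB/10)
  Stage 1: F_1 = 10^(2.15/10) = 1.641, G_1 = 10^(16.7/10) = 46.77
  Stage 2: F_2 = 10^(3.97/10) = 2.495, G_2 = 10^(9.04/10) = 8.017
  Stage 3: F_3 = 10^(7.61/10) = 5.768, G_3 = 10^(18.3/10) = 67.61
Friis cascade:
  F = 1.641 + (2.495 − 1)/46.77 + (5.768 − 1)/375.0 = 1.685
NF = 10 log₁₀(1.685) = 2.27 dB

2.27 dB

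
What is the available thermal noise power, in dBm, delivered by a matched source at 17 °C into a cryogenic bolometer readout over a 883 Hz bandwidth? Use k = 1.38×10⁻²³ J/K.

T = 17 °C + 273.15 = 290.15 K
P_n = kTB = 1.38×10⁻²³ × 290.15 × 8.83×10² = 3.54×10⁻¹⁸ W
In dBm: 10 log₁₀(3.54×10⁻¹⁸ / 10⁻³) = −144.5 dBm

−144.5 dBm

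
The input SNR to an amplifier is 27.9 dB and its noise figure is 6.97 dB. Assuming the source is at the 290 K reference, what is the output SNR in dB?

20.93 dB

By definition F = SNR_in/SNR_out, so in dB: SNR_out = SNR_in − NF
SNR_out = 27.9 − 6.97 = 20.93 dB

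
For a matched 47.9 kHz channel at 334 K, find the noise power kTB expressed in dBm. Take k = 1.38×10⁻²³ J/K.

P_n = kTB = 1.38×10⁻²³ × 334 × 4.79×10⁴ = 2.21×10⁻¹⁶ W
In dBm: 10 log₁₀(2.21×10⁻¹⁶ / 10⁻³) = −126.6 dBm

−126.6 dBm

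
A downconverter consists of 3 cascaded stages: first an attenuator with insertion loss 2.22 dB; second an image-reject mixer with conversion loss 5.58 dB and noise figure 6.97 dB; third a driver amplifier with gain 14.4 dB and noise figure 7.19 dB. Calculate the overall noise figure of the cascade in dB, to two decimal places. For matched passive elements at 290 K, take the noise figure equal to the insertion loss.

Convert to linear (a loss of L dB is a gain of −L dB): F_i = 10^(NF_i/10), G_i = 10^(G_i,dB/10)
  Stage 1: F_1 = 10^(2.22/10) = 1.667, G_1 = 10^(−2.22/10) = 0.5998
  Stage 2: F_2 = 10^(6.97/10) = 4.977, G_2 = 10^(−5.58/10) = 0.2767
  Stage 3: F_3 = 10^(7.19/10) = 5.236, G_3 = 10^(14.4/10) = 27.54
Friis cascade:
  F = 1.667 + (4.977 − 1)/0.5998 + (5.236 − 1)/0.1660 = 33.82
NF = 10 log₁₀(33.82) = 15.29 dB

15.29 dB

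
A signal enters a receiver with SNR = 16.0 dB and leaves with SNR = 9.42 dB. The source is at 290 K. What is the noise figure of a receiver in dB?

6.58 dB

NF (dB) = SNR_in(dB) − SNR_out(dB) when the source is at T₀
NF = 16.0 − 9.42 = 6.58 dB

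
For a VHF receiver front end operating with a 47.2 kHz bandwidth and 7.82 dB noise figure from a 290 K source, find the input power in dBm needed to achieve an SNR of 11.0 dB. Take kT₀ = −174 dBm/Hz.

−108.4 dBm

Sensitivity = −174 + 10 log₁₀(B) + NF + SNR_min
= −174 + 46.74 + 7.82 + 11.0
= −108.44 dBm → −108.4 dBm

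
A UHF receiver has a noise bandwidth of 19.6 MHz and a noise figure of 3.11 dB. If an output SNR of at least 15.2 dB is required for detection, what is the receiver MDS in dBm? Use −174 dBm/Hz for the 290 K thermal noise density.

−82.8 dBm

Sensitivity = −174 + 10 log₁₀(B) + NF + SNR_min
= −174 + 72.92 + 3.11 + 15.2
= −82.77 dBm → −82.8 dBm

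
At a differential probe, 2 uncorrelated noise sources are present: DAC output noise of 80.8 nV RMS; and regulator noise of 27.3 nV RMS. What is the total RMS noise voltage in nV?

Uncorrelated sources add in power (mean-square): V_tot = √(ΣV_i²)
V_tot = √[(8.08×10⁻⁸)² + (2.73×10⁻⁸)²] = 8.53×10⁻⁸ V = 85.3 nV

85.3 nV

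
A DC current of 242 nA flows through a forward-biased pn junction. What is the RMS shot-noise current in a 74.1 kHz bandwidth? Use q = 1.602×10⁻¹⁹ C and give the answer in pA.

I_n = √(2qI·B)
2qI·B = 2 × 1.602×10⁻¹⁹ × 2.42×10⁻⁷ × 7.41×10⁴ = 5.75×10⁻²¹ A²
I_n = √(5.75×10⁻²¹) = 7.58×10⁻¹¹ A = 75.8 pA

75.8 pA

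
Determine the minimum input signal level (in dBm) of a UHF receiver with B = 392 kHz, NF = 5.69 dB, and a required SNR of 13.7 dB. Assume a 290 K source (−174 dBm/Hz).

Sensitivity = −174 + 10 log₁₀(B) + NF + SNR_min
= −174 + 55.93 + 5.69 + 13.7
= −98.68 dBm → −98.7 dBm

−98.7 dBm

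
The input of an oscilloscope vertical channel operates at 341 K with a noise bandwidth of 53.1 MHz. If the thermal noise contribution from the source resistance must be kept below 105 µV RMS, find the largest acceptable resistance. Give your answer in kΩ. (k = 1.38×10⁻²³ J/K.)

Johnson–Nyquist: V_n = √(4kTRB) ⇒ R = V_n² / (4kTB)
4kTB = 4 × 1.38×10⁻²³ × 341 × 5.31×10⁷ = 1.00×10⁻¹²
R = (1.05×10⁻⁴)² / 1.00×10⁻¹² = 1.10×10⁴ Ω = 11.0 kΩ

11.0 kΩ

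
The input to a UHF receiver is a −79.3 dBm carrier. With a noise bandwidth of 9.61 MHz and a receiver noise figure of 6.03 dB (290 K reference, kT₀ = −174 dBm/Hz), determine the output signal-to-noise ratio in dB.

18.8 dB

Noise floor: N = −174 + 10 log₁₀(B) + NF
10 log₁₀(9.61×10⁶) = 69.83 dB
N = −174 + 69.83 + 6.03 = −98.14 dBm
SNR = P_sig − N = −79.3 − (−98.14) = 18.84 dB → 18.8 dB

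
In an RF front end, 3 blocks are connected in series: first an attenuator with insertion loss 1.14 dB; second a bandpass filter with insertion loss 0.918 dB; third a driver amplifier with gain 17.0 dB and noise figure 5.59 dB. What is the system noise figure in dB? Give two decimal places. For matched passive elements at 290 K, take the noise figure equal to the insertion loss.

7.65 dB

Convert to linear (a loss of L dB is a gain of −L dB): F_i = 10^(NF_i/10), G_i = 10^(G_i,dB/10)
  Stage 1: F_1 = 10^(1.14/10) = 1.300, G_1 = 10^(−1.14/10) = 0.7691
  Stage 2: F_2 = 10^(0.918/10) = 1.235, G_2 = 10^(−0.918/10) = 0.8095
  Stage 3: F_3 = 10^(5.59/10) = 3.622, G_3 = 10^(17.0/10) = 50.12
Friis cascade:
  F = 1.300 + (1.235 − 1)/0.7691 + (3.622 − 1)/0.6226 = 5.818
NF = 10 log₁₀(5.818) = 7.65 dB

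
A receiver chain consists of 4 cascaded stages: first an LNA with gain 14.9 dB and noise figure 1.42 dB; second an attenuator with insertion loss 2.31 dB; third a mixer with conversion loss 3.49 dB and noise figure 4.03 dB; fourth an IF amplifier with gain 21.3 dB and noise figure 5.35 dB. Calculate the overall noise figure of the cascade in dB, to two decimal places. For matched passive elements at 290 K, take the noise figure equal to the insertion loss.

Convert to linear (a loss of L dB is a gain of −L dB): F_i = 10^(NF_i/10), G_i = 10^(G_i,dB/10)
  Stage 1: F_1 = 10^(1.42/10) = 1.387, G_1 = 10^(14.9/10) = 30.90
  Stage 2: F_2 = 10^(2.31/10) = 1.702, G_2 = 10^(−2.31/10) = 0.5875
  Stage 3: F_3 = 10^(4.03/10) = 2.529, G_3 = 10^(−3.49/10) = 0.4477
  Stage 4: F_4 = 10^(5.35/10) = 3.428, G_4 = 10^(21.3/10) = 134.9
Friis cascade:
  F = 1.387 + (1.702 − 1)/30.90 + (2.529 − 1)/18.16 + (3.428 − 1)/8.128 = 1.792
NF = 10 log₁₀(1.792) = 2.53 dB

2.53 dB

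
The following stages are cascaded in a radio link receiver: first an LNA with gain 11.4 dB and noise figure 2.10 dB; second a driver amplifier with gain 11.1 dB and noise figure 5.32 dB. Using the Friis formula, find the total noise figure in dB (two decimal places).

2.54 dB

Convert to linear (a loss of L dB is a gain of −L dB): F_i = 10^(NF_i/10), G_i = 10^(G_i,dB/10)
  Stage 1: F_1 = 10^(2.10/10) = 1.622, G_1 = 10^(11.4/10) = 13.80
  Stage 2: F_2 = 10^(5.32/10) = 3.404, G_2 = 10^(11.1/10) = 12.88
Friis cascade:
  F = 1.622 + (3.404 − 1)/13.80 = 1.796
NF = 10 log₁₀(1.796) = 2.54 dB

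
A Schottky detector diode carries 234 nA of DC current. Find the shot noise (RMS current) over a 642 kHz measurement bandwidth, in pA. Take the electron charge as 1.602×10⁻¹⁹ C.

219 pA

I_n = √(2qI·B)
2qI·B = 2 × 1.602×10⁻¹⁹ × 2.34×10⁻⁷ × 6.42×10⁵ = 4.81×10⁻²⁰ A²
I_n = √(4.81×10⁻²⁰) = 2.19×10⁻¹⁰ A = 219 pA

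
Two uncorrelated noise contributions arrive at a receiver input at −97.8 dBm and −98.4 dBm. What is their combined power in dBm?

−95.1 dBm

Convert to linear, add, convert back:
P₁ = 1.66×10⁻¹³ W, P₂ = 1.45×10⁻¹³ W
P_tot = 3.11×10⁻¹³ W → 10 log₁₀(P_tot / 10⁻³) = −95.1 dBm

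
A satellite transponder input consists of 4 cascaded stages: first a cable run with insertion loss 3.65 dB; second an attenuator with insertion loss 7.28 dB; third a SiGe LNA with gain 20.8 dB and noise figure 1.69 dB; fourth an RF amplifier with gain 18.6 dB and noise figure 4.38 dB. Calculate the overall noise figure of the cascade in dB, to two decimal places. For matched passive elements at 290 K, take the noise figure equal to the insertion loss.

12.66 dB

Convert to linear (a loss of L dB is a gain of −L dB): F_i = 10^(NF_i/10), G_i = 10^(G_i,dB/10)
  Stage 1: F_1 = 10^(3.65/10) = 2.317, G_1 = 10^(−3.65/10) = 0.4315
  Stage 2: F_2 = 10^(7.28/10) = 5.346, G_2 = 10^(−7.28/10) = 0.1871
  Stage 3: F_3 = 10^(1.69/10) = 1.476, G_3 = 10^(20.8/10) = 120.2
  Stage 4: F_4 = 10^(4.38/10) = 2.742, G_4 = 10^(18.6/10) = 72.44
Friis cascade:
  F = 2.317 + (5.346 − 1)/0.4315 + (1.476 − 1)/0.08072 + (2.742 − 1)/9.705 = 18.46
NF = 10 log₁₀(18.46) = 12.66 dB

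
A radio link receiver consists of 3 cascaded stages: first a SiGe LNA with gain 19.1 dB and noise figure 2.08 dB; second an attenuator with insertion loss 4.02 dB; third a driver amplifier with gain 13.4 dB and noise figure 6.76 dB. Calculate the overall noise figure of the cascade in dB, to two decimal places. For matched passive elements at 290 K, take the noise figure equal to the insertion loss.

2.43 dB

Convert to linear (a loss of L dB is a gain of −L dB): F_i = 10^(NF_i/10), G_i = 10^(G_i,dB/10)
  Stage 1: F_1 = 10^(2.08/10) = 1.614, G_1 = 10^(19.1/10) = 81.28
  Stage 2: F_2 = 10^(4.02/10) = 2.523, G_2 = 10^(−4.02/10) = 0.3963
  Stage 3: F_3 = 10^(6.76/10) = 4.742, G_3 = 10^(13.4/10) = 21.88
Friis cascade:
  F = 1.614 + (2.523 − 1)/81.28 + (4.742 − 1)/32.21 = 1.749
NF = 10 log₁₀(1.749) = 2.43 dB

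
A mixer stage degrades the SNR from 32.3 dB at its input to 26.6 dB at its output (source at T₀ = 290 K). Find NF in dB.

5.7 dB

NF (dB) = SNR_in(dB) − SNR_out(dB) when the source is at T₀
NF = 32.3 − 26.6 = 5.7 dB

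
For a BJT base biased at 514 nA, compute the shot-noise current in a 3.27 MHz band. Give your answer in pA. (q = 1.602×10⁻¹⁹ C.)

I_n = √(2qI·B)
2qI·B = 2 × 1.602×10⁻¹⁹ × 5.14×10⁻⁷ × 3.27×10⁶ = 5.39×10⁻¹⁹ A²
I_n = √(5.39×10⁻¹⁹) = 7.34×10⁻¹⁰ A = 734 pA

734 pA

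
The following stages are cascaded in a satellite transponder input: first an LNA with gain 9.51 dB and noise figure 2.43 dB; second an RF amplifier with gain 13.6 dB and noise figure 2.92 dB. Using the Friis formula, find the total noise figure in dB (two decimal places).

Convert to linear (a loss of L dB is a gain of −L dB): F_i = 10^(NF_i/10), G_i = 10^(G_i,dB/10)
  Stage 1: F_1 = 10^(2.43/10) = 1.750, G_1 = 10^(9.51/10) = 8.933
  Stage 2: F_2 = 10^(2.92/10) = 1.959, G_2 = 10^(13.6/10) = 22.91
Friis cascade:
  F = 1.750 + (1.959 − 1)/8.933 = 1.857
NF = 10 log₁₀(1.857) = 2.69 dB

2.69 dB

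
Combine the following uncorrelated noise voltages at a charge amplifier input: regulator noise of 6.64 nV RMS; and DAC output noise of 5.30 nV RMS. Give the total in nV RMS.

8.50 nV

Uncorrelated sources add in power (mean-square): V_tot = √(ΣV_i²)
V_tot = √[(6.64×10⁻⁹)² + (5.30×10⁻⁹)²] = 8.50×10⁻⁹ V = 8.50 nV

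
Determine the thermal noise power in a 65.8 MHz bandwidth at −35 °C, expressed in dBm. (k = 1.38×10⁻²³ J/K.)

−96.7 dBm

T = −35 °C + 273.15 = 238.15 K
P_n = kTB = 1.38×10⁻²³ × 238.15 × 6.58×10⁷ = 2.16×10⁻¹³ W
In dBm: 10 log₁₀(2.16×10⁻¹³ / 10⁻³) = −96.7 dBm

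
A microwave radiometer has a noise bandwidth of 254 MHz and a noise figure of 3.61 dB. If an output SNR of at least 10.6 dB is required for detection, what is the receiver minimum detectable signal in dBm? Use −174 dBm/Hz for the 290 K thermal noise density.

Sensitivity = −174 + 10 log₁₀(B) + NF + SNR_min
= −174 + 84.05 + 3.61 + 10.6
= −75.74 dBm → −75.7 dBm

−75.7 dBm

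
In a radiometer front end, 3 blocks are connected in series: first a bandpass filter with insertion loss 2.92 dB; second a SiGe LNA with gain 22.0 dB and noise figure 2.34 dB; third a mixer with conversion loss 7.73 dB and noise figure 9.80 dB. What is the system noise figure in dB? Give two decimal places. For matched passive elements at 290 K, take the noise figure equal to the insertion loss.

Convert to linear (a loss of L dB is a gain of −L dB): F_i = 10^(NF_i/10), G_i = 10^(G_i,dB/10)
  Stage 1: F_1 = 10^(2.92/10) = 1.959, G_1 = 10^(−2.92/10) = 0.5105
  Stage 2: F_2 = 10^(2.34/10) = 1.714, G_2 = 10^(22.0/10) = 158.5
  Stage 3: F_3 = 10^(9.80/10) = 9.550, G_3 = 10^(−7.73/10) = 0.1687
Friis cascade:
  F = 1.959 + (1.714 − 1)/0.5105 + (9.550 − 1)/80.91 = 3.463
NF = 10 log₁₀(3.463) = 5.39 dB

5.39 dB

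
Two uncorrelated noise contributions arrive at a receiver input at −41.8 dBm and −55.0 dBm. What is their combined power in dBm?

−41.6 dBm

Convert to linear, add, convert back:
P₁ = 6.61×10⁻⁸ W, P₂ = 3.16×10⁻⁹ W
P_tot = 6.92×10⁻⁸ W → 10 log₁₀(P_tot / 10⁻³) = −41.6 dBm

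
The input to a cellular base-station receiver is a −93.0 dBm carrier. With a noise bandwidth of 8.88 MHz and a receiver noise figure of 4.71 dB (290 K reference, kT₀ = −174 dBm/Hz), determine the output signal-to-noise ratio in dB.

6.8 dB

Noise floor: N = −174 + 10 log₁₀(B) + NF
10 log₁₀(8.88×10⁶) = 69.48 dB
N = −174 + 69.48 + 4.71 = −99.81 dBm
SNR = P_sig − N = −93.0 − (−99.81) = 6.81 dB → 6.8 dB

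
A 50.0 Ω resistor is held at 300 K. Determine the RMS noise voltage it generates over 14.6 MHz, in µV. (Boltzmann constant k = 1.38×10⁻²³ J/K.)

3.48 µV

V_n = √(4kTRB)
4kTRB = 4 × 1.38×10⁻²³ × 300 × 5.00×10¹ × 1.46×10⁷ = 1.21×10⁻¹¹ V²
V_n = √(1.21×10⁻¹¹) = 3.48×10⁻⁶ V = 3.48 µV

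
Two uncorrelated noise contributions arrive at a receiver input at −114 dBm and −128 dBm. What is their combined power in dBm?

Convert to linear, add, convert back:
P₁ = 3.98×10⁻¹⁵ W, P₂ = 1.58×10⁻¹⁶ W
P_tot = 4.14×10⁻¹⁵ W → 10 log₁₀(P_tot / 10⁻³) = −113.8 dBm

−113.8 dBm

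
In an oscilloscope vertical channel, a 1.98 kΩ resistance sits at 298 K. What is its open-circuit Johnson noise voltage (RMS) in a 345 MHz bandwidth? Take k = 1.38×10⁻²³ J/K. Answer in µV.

106 µV

V_n = √(4kTRB)
4kTRB = 4 × 1.38×10⁻²³ × 298 × 1.98×10³ × 3.45×10⁸ = 1.12×10⁻⁸ V²
V_n = √(1.12×10⁻⁸) = 1.06×10⁻⁴ V = 106 µV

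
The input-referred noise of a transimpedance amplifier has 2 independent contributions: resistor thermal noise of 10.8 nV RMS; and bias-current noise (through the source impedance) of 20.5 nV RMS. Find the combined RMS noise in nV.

23.2 nV

Uncorrelated sources add in power (mean-square): V_tot = √(ΣV_i²)
V_tot = √[(1.08×10⁻⁸)² + (2.05×10⁻⁸)²] = 2.32×10⁻⁸ V = 23.2 nV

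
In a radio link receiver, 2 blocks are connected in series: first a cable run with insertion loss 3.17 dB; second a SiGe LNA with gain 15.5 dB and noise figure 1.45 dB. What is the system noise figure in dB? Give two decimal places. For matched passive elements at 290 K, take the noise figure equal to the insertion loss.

Convert to linear (a loss of L dB is a gain of −L dB): F_i = 10^(NF_i/10), G_i = 10^(G_i,dB/10)
  Stage 1: F_1 = 10^(3.17/10) = 2.075, G_1 = 10^(−3.17/10) = 0.4819
  Stage 2: F_2 = 10^(1.45/10) = 1.396, G_2 = 10^(15.5/10) = 35.48
Friis cascade:
  F = 2.075 + (1.396 − 1)/0.4819 = 2.897
NF = 10 log₁₀(2.897) = 4.62 dB

4.62 dB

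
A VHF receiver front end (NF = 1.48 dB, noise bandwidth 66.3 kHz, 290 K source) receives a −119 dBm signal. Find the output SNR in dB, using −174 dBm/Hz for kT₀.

Noise floor: N = −174 + 10 log₁₀(B) + NF
10 log₁₀(6.63×10⁴) = 48.22 dB
N = −174 + 48.22 + 1.48 = −124.30 dBm
SNR = P_sig − N = −119 − (−124.30) = 5.30 dB → 5.3 dB

5.3 dB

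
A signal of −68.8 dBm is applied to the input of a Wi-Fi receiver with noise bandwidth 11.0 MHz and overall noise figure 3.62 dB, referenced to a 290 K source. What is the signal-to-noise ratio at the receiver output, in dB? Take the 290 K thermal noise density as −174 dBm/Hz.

Noise floor: N = −174 + 10 log₁₀(B) + NF
10 log₁₀(1.10×10⁷) = 70.41 dB
N = −174 + 70.41 + 3.62 = −99.97 dBm
SNR = P_sig − N = −68.8 − (−99.97) = 31.17 dB → 31.2 dB

31.2 dB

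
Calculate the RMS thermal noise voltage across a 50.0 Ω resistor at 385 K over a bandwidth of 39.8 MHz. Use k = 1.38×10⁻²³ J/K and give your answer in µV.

V_n = √(4kTRB)
4kTRB = 4 × 1.38×10⁻²³ × 385 × 5.00×10¹ × 3.98×10⁷ = 4.23×10⁻¹¹ V²
V_n = √(4.23×10⁻¹¹) = 6.50×10⁻⁶ V = 6.50 µV

6.50 µV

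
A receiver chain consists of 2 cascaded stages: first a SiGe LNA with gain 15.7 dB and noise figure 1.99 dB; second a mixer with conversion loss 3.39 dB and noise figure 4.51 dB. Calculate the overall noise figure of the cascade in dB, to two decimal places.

2.12 dB

Convert to linear (a loss of L dB is a gain of −L dB): F_i = 10^(NF_i/10), G_i = 10^(G_i,dB/10)
  Stage 1: F_1 = 10^(1.99/10) = 1.581, G_1 = 10^(15.7/10) = 37.15
  Stage 2: F_2 = 10^(4.51/10) = 2.825, G_2 = 10^(−3.39/10) = 0.4581
Friis cascade:
  F = 1.581 + (2.825 − 1)/37.15 = 1.630
NF = 10 log₁₀(1.630) = 2.12 dB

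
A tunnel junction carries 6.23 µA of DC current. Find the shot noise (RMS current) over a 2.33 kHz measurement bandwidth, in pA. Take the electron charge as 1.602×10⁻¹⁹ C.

I_n = √(2qI·B)
2qI·B = 2 × 1.602×10⁻¹⁹ × 6.23×10⁻⁶ × 2.33×10³ = 4.65×10⁻²¹ A²
I_n = √(4.65×10⁻²¹) = 6.82×10⁻¹¹ A = 68.2 pA

68.2 pA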